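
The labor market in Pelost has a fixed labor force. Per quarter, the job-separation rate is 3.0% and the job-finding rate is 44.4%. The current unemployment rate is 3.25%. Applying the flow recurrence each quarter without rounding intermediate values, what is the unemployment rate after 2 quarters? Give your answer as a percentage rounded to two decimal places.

Unemployment rate after two quarters ≈ 5.48%.

With a fixed labor force, u_{t+1} = u_t + s·(1−u_t) − f·u_t = u_t·(1−s−f) + s.
Here 1−s−f = 0.526 and s = 0.030.
u_1 = 0.032500 × 0.526 + 0.030 = 0.047095.
u_2 = 0.047095 × 0.526 + 0.030 = 0.054772.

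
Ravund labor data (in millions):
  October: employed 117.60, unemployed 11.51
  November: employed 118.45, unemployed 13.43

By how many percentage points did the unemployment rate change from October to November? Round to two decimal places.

October: labor force = 117.60 + 11.51 = 129.11; u = 11.51/129.11 = 8.91%.
November: labor force = 118.45 + 13.43 = 131.88; u = 13.43/131.88 = 10.18%.
Change = 10.18% − 8.91% = +1.27 pp.

The unemployment rate changed by +1.27 percentage points.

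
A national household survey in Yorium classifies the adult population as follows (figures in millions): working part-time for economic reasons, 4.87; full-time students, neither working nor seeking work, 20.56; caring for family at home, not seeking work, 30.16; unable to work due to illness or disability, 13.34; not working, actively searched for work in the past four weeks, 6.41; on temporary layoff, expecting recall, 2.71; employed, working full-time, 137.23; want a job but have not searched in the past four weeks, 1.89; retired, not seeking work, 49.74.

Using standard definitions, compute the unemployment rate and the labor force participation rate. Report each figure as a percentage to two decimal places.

Unemployment rate ≈ 6.03%; labor force participation rate ≈ 56.66%.

Employed = 4.87 + 137.23 = 142.10 million (anyone who worked, including part-time for economic reasons, counts as employed).
Unemployed = 6.41 + 2.71 = 9.12 million (jobless and actively searching, or on temporary layoff).
Labor force = 142.10 + 9.12 = 151.22 million.
Not in labor force = 20.56 + 30.16 + 13.34 + 1.89 + 49.74 = 115.69 million (those not working and not actively searching are outside the labor force — including those who want a job but have given up searching).
Civilian working-age population = 151.22 + 115.69 = 266.91 million.
Unemployment rate = 9.12 / 151.22 = 6.03%.
Labor force participation rate = 151.22 / 266.91 = 56.66%.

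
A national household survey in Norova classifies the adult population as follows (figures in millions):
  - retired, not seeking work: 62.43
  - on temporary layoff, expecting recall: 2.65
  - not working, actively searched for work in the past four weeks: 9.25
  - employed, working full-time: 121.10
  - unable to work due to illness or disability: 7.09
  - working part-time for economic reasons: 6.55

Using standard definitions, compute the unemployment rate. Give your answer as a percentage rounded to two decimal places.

Employed = 121.10 + 6.55 = 127.65 million (anyone who worked, including part-time for economic reasons, counts as employed).
Unemployed = 2.65 + 9.25 = 11.90 million (jobless and actively searching, or on temporary layoff).
Labor force = 127.65 + 11.90 = 139.55 million.
Unemployment rate = 11.90 / 139.55 = 8.53%.

Unemployment rate ≈ 8.53%.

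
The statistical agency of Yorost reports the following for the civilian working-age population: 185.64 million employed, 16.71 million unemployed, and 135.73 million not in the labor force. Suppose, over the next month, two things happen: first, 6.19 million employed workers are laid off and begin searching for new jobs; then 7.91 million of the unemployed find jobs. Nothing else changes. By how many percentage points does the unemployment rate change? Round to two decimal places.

Initially, labor force = 185.64 + 16.71 = 202.35 million, so u = 16.71/202.35 = 8.26%.
After the first change, employed falls and unemployed rises by 6.19; labor force unchanged → E = 179.45, U = 22.90, labor force = 202.35 million.
After the second change, unemployed falls and employed rises by 7.91; labor force unchanged → E = 187.36, U = 14.99, labor force = 202.35 million.
New unemployment rate = 14.99 / 202.35 = 7.41%.
Change = 7.41% − 8.26% = −0.85 percentage points.

The unemployment rate changes by −0.85 percentage points.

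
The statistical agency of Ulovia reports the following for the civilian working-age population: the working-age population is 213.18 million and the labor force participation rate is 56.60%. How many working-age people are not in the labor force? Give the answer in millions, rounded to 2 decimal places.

Share not in the labor force = 1 − 0.5660 = 0.4340.
Not in labor force = 0.4340 × 213.18 ≈ 92.52 million.

About 92.52 million are not in the labor force.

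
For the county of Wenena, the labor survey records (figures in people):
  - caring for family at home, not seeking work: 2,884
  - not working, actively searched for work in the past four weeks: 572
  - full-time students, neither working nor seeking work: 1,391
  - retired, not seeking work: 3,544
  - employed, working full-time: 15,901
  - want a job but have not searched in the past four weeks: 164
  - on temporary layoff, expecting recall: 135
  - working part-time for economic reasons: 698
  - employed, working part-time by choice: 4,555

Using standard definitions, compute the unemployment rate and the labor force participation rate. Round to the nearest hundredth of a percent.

Unemployment rate ≈ 3.23%; labor force participation rate ≈ 73.25%.

Employed = 15,901 + 698 + 4,555 = 21,154 (anyone who worked, including part-time for economic reasons, counts as employed).
Unemployed = 572 + 135 = 707 (jobless and actively searching, or on temporary layoff).
Labor force = 21,154 + 707 = 21,861.
Not in labor force = 2,884 + 1,391 + 3,544 + 164 = 7,983 (those not working and not actively searching are outside the labor force — including those who want a job but have given up searching).
Civilian working-age population = 21,861 + 7,983 = 29,844.
Unemployment rate = 707 / 21,861 = 3.23%.
Labor force participation rate = 21,861 / 29,844 = 73.25%.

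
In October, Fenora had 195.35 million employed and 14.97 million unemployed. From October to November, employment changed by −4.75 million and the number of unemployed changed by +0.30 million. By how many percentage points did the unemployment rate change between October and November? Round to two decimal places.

October: labor force = 195.35 + 14.97 = 210.32; u = 14.97/210.32 = 7.12%.
November: labor force = 190.60 + 15.27 = 205.87; u = 15.27/205.87 = 7.42%.
Change = 7.42% − 7.12% = +0.30 pp.

The unemployment rate changed by +0.30 percentage points.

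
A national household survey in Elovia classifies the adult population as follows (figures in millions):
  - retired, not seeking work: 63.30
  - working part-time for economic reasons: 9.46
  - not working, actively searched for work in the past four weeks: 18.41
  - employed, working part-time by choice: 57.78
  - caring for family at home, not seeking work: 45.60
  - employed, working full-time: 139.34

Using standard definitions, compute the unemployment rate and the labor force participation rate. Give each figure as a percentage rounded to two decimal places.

Employed = 9.46 + 57.78 + 139.34 = 206.58 million (anyone who worked, including part-time for economic reasons, counts as employed).
Unemployed = 18.41 million.
Labor force = 206.58 + 18.41 = 224.99 million.
Not in labor force = 63.30 + 45.60 = 108.90 million (those not working and not actively searching are outside the labor force).
Civilian working-age population = 224.99 + 108.90 = 333.89 million.
Unemployment rate = 18.41 / 224.99 = 8.18%.
Labor force participation rate = 224.99 / 333.89 = 67.38%.

Unemployment rate ≈ 8.18%; labor force participation rate ≈ 67.38%.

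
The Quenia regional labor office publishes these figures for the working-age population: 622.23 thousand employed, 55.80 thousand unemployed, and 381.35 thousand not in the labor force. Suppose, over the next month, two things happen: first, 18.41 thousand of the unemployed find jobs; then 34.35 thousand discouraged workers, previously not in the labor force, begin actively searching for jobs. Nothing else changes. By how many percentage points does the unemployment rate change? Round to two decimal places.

Initially, labor force = 622.23 + 55.80 = 678.03 thousand, so u = 55.80/678.03 = 8.23%.
After the first change, unemployed falls and employed rises by 18.41; labor force unchanged → E = 640.64, U = 37.39, labor force = 678.03 thousand.
After the second change, unemployed and labor force both rise by 34.35 → E = 640.64, U = 71.74, labor force = 712.38 thousand.
New unemployment rate = 71.74 / 712.38 = 10.07%.
Change = 10.07% − 8.23% = +1.84 percentage points.

The unemployment rate changes by +1.84 percentage points.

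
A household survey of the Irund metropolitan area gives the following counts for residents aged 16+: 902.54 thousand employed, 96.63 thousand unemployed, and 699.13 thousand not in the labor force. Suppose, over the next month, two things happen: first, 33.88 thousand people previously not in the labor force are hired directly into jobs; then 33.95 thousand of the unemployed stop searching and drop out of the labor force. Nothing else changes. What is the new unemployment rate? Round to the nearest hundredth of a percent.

Initially, labor force = 902.54 + 96.63 = 999.17 thousand, so u = 96.63/999.17 = 9.67%.
After the first change, employed and labor force both rise by 33.88; unemployed unchanged → E = 936.42, U = 96.63, labor force = 1,033.05 thousand.
After the second change, unemployed and labor force both fall by 33.95 → E = 936.42, U = 62.68, labor force = 999.10 thousand.
New unemployment rate = 62.68 / 999.10 = 6.27%.

New unemployment rate ≈ 6.27%.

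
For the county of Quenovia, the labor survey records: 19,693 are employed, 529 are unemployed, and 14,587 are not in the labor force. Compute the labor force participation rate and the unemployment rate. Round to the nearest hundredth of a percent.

Labor force participation rate ≈ 58.09%; unemployment rate ≈ 2.62%.

Labor force = employed + unemployed = 19,693 + 529 = 20,222.
Working-age population = 20,222 + 14,587 = 34,809.
Unemployment rate = 529 / 20,222 = 2.62%.
Labor force participation rate = 20,222 / 34,809 = 58.09%.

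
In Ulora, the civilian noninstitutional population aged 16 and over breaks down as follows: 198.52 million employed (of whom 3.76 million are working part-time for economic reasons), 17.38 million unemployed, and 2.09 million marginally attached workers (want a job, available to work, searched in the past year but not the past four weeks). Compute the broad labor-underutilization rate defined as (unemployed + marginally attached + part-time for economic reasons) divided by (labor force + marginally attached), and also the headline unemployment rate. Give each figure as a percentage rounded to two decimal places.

Broad underutilization rate ≈ 10.66%; headline unemployment rate ≈ 8.05%.

Labor force = 198.52 + 17.38 = 215.90 million.
Numerator = 17.38 + 2.09 + 3.76 = 23.23 million.
Denominator = 215.90 + 2.09 = 217.99 million.
Broad rate = 23.23 / 217.99 = 10.66%.
Headline unemployment rate = 17.38 / 215.90 = 8.05%.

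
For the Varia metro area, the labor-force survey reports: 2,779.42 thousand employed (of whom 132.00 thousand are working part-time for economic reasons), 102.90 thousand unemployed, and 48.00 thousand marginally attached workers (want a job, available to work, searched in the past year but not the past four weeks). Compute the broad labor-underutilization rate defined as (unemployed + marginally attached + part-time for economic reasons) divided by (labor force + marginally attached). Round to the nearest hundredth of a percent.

Broad underutilization rate ≈ 9.65%.

Labor force = 2,779.42 + 102.90 = 2,882.32 thousand.
Numerator = 102.90 + 48.00 + 132.00 = 282.90 thousand.
Denominator = 2,882.32 + 48.00 = 2,930.32 thousand.
Broad rate = 282.90 / 2,930.32 = 9.65%.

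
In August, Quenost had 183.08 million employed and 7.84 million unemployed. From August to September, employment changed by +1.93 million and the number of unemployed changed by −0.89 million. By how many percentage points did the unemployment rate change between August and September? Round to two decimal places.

The unemployment rate changed by −0.49 percentage points.

August: labor force = 183.08 + 7.84 = 190.92; u = 7.84/190.92 = 4.11%.
September: labor force = 185.01 + 6.95 = 191.96; u = 6.95/191.96 = 3.62%.
Change = 3.62% − 4.11% = −0.49 pp.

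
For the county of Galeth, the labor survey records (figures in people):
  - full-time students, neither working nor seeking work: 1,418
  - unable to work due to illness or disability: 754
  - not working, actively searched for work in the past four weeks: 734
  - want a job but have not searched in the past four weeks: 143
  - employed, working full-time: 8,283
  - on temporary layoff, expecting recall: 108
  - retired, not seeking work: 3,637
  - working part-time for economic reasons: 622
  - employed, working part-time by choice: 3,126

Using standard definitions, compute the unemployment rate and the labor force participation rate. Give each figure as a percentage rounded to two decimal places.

Employed = 8,283 + 622 + 3,126 = 12,031 (anyone who worked, including part-time for economic reasons, counts as employed).
Unemployed = 734 + 108 = 842 (jobless and actively searching, or on temporary layoff).
Labor force = 12,031 + 842 = 12,873.
Not in labor force = 1,418 + 754 + 143 + 3,637 = 5,952 (those not working and not actively searching are outside the labor force — including those who want a job but have given up searching).
Civilian working-age population = 12,873 + 5,952 = 18,825.
Unemployment rate = 842 / 12,873 = 6.54%.
Labor force participation rate = 12,873 / 18,825 = 68.38%.

Unemployment rate ≈ 6.54%; labor force participation rate ≈ 68.38%.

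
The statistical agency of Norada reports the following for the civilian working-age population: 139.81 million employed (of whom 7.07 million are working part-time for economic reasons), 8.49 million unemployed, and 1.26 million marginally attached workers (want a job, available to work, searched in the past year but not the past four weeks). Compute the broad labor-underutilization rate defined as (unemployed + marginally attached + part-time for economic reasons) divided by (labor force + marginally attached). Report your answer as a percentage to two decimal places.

Broad underutilization rate ≈ 11.25%.

Labor force = 139.81 + 8.49 = 148.30 million.
Numerator = 8.49 + 1.26 + 7.07 = 16.82 million.
Denominator = 148.30 + 1.26 = 149.56 million.
Broad rate = 16.82 / 149.56 = 11.25%.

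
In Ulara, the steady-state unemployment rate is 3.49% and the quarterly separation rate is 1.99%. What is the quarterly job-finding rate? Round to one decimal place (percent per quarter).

Job-finding rate ≈ 55.0% per quarter.

From u* = s/(s+f): f = s·(1−u)/u.
f = 1.99 × (1 − 0.0349) / 0.0349 = 1.9205 / 0.0349 ≈ 55.0% per quarter.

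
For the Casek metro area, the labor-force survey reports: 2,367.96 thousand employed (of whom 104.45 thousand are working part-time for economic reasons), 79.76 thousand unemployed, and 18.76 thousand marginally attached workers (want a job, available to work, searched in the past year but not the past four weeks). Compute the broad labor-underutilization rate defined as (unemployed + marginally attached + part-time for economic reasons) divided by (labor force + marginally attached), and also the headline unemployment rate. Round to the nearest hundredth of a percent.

Labor force = 2,367.96 + 79.76 = 2,447.72 thousand.
Numerator = 79.76 + 18.76 + 104.45 = 202.97 thousand.
Denominator = 2,447.72 + 18.76 = 2,466.48 thousand.
Broad rate = 202.97 / 2,466.48 = 8.23%.
Headline unemployment rate = 79.76 / 2,447.72 = 3.26%.

Broad underutilization rate ≈ 8.23%; headline unemployment rate ≈ 3.26%.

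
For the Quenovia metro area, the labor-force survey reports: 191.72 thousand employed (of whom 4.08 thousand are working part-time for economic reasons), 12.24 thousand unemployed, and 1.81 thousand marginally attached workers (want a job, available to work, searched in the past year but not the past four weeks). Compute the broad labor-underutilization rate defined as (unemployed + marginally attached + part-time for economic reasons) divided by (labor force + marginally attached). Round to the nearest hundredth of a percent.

Broad underutilization rate ≈ 8.81%.

Labor force = 191.72 + 12.24 = 203.96 thousand.
Numerator = 12.24 + 1.81 + 4.08 = 18.13 thousand.
Denominator = 203.96 + 1.81 = 205.77 thousand.
Broad rate = 18.13 / 205.77 = 8.81%.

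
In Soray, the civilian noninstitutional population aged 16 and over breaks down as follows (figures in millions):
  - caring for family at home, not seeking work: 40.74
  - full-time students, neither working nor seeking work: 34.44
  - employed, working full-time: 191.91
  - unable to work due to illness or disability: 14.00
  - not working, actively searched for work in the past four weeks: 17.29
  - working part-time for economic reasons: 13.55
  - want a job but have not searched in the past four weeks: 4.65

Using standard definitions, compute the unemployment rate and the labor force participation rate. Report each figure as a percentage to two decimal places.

Unemployment rate ≈ 7.76%; labor force participation rate ≈ 70.36%.

Employed = 191.91 + 13.55 = 205.46 million (anyone who worked, including part-time for economic reasons, counts as employed).
Unemployed = 17.29 million.
Labor force = 205.46 + 17.29 = 222.75 million.
Not in labor force = 40.74 + 34.44 + 14.00 + 4.65 = 93.83 million (those not working and not actively searching are outside the labor force — including those who want a job but have given up searching).
Civilian working-age population = 222.75 + 93.83 = 316.58 million.
Unemployment rate = 17.29 / 222.75 = 7.76%.
Labor force participation rate = 222.75 / 316.58 = 70.36%.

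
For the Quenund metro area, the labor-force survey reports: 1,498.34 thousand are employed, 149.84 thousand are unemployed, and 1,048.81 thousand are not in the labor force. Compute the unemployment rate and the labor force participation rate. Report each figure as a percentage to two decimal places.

Unemployment rate ≈ 9.09%; labor force participation rate ≈ 61.11%.

Labor force = employed + unemployed = 1,498.34 + 149.84 = 1,648.18 thousand.
Working-age population = 1,648.18 + 1,048.81 = 2,696.99 thousand.
Unemployment rate = 149.84 / 1,648.18 = 9.09%.
Labor force participation rate = 1,648.18 / 2,696.99 = 61.11%.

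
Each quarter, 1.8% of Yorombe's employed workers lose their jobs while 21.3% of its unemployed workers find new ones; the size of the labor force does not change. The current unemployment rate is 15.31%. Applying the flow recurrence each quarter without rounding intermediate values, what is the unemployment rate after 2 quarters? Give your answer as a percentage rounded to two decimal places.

With a fixed labor force, u_{t+1} = u_t + s·(1−u_t) − f·u_t = u_t·(1−s−f) + s.
Here 1−s−f = 0.769 and s = 0.018.
u_1 = 0.153100 × 0.769 + 0.018 = 0.135734.
u_2 = 0.135734 × 0.769 + 0.018 = 0.122379.

Unemployment rate after two quarters ≈ 12.24%.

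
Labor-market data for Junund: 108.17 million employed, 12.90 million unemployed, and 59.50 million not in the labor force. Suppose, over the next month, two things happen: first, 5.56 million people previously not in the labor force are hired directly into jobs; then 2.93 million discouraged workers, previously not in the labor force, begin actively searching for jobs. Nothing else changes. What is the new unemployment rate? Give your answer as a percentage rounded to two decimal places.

Initially, labor force = 108.17 + 12.90 = 121.07 million, so u = 12.90/121.07 = 10.65%.
After the first change, employed and labor force both rise by 5.56; unemployed unchanged → E = 113.73, U = 12.90, labor force = 126.63 million.
After the second change, unemployed and labor force both rise by 2.93 → E = 113.73, U = 15.83, labor force = 129.56 million.
New unemployment rate = 15.83 / 129.56 = 12.22%.

New unemployment rate ≈ 12.22%.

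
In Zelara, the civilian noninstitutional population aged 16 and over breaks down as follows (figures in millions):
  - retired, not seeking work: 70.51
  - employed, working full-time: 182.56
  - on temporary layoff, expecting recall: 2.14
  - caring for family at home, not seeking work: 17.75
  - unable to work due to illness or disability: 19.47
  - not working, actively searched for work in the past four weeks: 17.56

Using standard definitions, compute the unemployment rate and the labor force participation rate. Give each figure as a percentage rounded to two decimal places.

Unemployment rate ≈ 9.74%; labor force participation rate ≈ 65.25%.

Employed = 182.56 million.
Unemployed = 2.14 + 17.56 = 19.70 million (jobless and actively searching, or on temporary layoff).
Labor force = 182.56 + 19.70 = 202.26 million.
Not in labor force = 70.51 + 17.75 + 19.47 = 107.73 million (those not working and not actively searching are outside the labor force).
Civilian working-age population = 202.26 + 107.73 = 309.99 million.
Unemployment rate = 19.70 / 202.26 = 9.74%.
Labor force participation rate = 202.26 / 309.99 = 65.25%.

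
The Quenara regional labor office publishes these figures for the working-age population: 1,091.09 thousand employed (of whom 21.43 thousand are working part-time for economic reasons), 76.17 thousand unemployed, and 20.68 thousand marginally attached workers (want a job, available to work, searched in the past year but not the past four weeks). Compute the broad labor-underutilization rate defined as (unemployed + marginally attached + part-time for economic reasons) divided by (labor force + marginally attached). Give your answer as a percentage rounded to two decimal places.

Labor force = 1,091.09 + 76.17 = 1,167.26 thousand.
Numerator = 76.17 + 20.68 + 21.43 = 118.28 thousand.
Denominator = 1,167.26 + 20.68 = 1,187.94 thousand.
Broad rate = 118.28 / 1,187.94 = 9.96%.

Broad underutilization rate ≈ 9.96%.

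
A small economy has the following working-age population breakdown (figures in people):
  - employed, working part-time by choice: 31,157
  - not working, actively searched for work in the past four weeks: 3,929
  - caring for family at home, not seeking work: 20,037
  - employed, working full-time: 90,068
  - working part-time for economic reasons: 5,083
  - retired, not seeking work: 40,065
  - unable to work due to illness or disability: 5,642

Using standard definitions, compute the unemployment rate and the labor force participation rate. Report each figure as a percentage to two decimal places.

Unemployment rate ≈ 3.02%; labor force participation rate ≈ 66.45%.

Employed = 31,157 + 90,068 + 5,083 = 126,308 (anyone who worked, including part-time for economic reasons, counts as employed).
Unemployed = 3,929.
Labor force = 126,308 + 3,929 = 130,237.
Not in labor force = 20,037 + 40,065 + 5,642 = 65,744 (those not working and not actively searching are outside the labor force).
Civilian working-age population = 130,237 + 65,744 = 195,981.
Unemployment rate = 3,929 / 130,237 = 3.02%.
Labor force participation rate = 130,237 / 195,981 = 66.45%.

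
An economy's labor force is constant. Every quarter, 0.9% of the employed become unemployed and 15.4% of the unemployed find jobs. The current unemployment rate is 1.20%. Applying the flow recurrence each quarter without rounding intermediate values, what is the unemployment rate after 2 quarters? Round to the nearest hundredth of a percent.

With a fixed labor force, u_{t+1} = u_t + s·(1−u_t) − f·u_t = u_t·(1−s−f) + s.
Here 1−s−f = 0.837 and s = 0.009.
u_1 = 0.012000 × 0.837 + 0.009 = 0.019044.
u_2 = 0.019044 × 0.837 + 0.009 = 0.024940.

Unemployment rate after two quarters ≈ 2.49%.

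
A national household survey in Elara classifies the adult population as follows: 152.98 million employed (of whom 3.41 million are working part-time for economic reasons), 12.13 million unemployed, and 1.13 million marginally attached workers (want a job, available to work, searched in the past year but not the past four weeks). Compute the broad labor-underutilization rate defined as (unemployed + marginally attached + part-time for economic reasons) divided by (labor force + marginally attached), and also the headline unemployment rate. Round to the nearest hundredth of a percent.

Broad underutilization rate ≈ 10.03%; headline unemployment rate ≈ 7.35%.

Labor force = 152.98 + 12.13 = 165.11 million.
Numerator = 12.13 + 1.13 + 3.41 = 16.67 million.
Denominator = 165.11 + 1.13 = 166.24 million.
Broad rate = 16.67 / 166.24 = 10.03%.
Headline unemployment rate = 12.13 / 165.11 = 7.35%.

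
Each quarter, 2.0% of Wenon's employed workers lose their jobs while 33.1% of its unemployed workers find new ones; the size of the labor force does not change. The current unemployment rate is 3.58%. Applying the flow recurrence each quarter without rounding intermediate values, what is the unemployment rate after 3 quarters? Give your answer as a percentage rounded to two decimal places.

With a fixed labor force, u_{t+1} = u_t + s·(1−u_t) − f·u_t = u_t·(1−s−f) + s.
Here 1−s−f = 0.649 and s = 0.020.
u_1 = 0.035800 × 0.649 + 0.020 = 0.043234.
u_2 = 0.043234 × 0.649 + 0.020 = 0.048059.
u_3 = 0.048059 × 0.649 + 0.020 = 0.051190.

Unemployment rate after three quarters ≈ 5.12%.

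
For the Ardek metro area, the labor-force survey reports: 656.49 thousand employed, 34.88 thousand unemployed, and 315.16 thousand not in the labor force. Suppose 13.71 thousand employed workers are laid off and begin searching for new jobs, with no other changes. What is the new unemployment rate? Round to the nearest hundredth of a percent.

Initially, labor force = 656.49 + 34.88 = 691.37 thousand, so u = 34.88/691.37 = 5.05%.
After the change, employed falls and unemployed rises by 13.71; labor force unchanged → E = 642.78, U = 48.59, labor force = 691.37 thousand.
New unemployment rate = 48.59 / 691.37 = 7.03%.

New unemployment rate ≈ 7.03%.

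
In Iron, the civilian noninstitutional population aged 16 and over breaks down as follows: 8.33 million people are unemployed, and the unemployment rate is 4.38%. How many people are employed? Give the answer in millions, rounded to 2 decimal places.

About 181.85 million are employed.

Labor force = U / u = 8.33 / 0.0438 ≈ 190.18 million.
Employed = labor force − unemployed = 190.18 − 8.33 = 181.85 million.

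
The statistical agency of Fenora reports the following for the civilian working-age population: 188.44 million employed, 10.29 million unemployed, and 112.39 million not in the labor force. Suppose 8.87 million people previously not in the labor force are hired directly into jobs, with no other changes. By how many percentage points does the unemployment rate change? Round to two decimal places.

The unemployment rate changes by −0.22 percentage points.

Initially, labor force = 188.44 + 10.29 = 198.73 million, so u = 10.29/198.73 = 5.18%.
After the change, employed and labor force both rise by 8.87; unemployed unchanged → E = 197.31, U = 10.29, labor force = 207.60 million.
New unemployment rate = 10.29 / 207.60 = 4.96%.
Change = 4.96% − 5.18% = −0.22 percentage points.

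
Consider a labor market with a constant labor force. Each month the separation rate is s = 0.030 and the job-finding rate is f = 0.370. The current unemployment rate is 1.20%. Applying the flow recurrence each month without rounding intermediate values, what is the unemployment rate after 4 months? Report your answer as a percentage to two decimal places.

Unemployment rate after four months ≈ 6.68%.

With a fixed labor force, u_{t+1} = u_t + s·(1−u_t) − f·u_t = u_t·(1−s−f) + s.
Here 1−s−f = 0.600 and s = 0.030.
u_1 = 0.012000 × 0.600 + 0.030 = 0.037200.
u_2 = 0.037200 × 0.600 + 0.030 = 0.052320.
u_3 = 0.052320 × 0.600 + 0.030 = 0.061392.
u_4 = 0.061392 × 0.600 + 0.030 = 0.066835.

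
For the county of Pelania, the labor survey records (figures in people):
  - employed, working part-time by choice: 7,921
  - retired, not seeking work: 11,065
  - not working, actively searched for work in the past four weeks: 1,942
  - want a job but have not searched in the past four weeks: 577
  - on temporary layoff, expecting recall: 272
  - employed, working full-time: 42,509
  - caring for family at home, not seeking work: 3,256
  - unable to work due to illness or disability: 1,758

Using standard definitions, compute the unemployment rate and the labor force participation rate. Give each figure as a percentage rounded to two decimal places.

Employed = 7,921 + 42,509 = 50,430.
Unemployed = 1,942 + 272 = 2,214 (jobless and actively searching, or on temporary layoff).
Labor force = 50,430 + 2,214 = 52,644.
Not in labor force = 11,065 + 577 + 3,256 + 1,758 = 16,656 (those not working and not actively searching are outside the labor force — including those who want a job but have given up searching).
Civilian working-age population = 52,644 + 16,656 = 69,300.
Unemployment rate = 2,214 / 52,644 = 4.21%.
Labor force participation rate = 52,644 / 69,300 = 75.97%.

Unemployment rate ≈ 4.21%; labor force participation rate ≈ 75.97%.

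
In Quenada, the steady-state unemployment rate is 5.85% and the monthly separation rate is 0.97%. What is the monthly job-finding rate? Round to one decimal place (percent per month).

Job-finding rate ≈ 15.6% per month.

From u* = s/(s+f): f = s·(1−u)/u.
f = 0.97 × (1 − 0.0585) / 0.0585 = 0.9133 / 0.0585 ≈ 15.6% per month.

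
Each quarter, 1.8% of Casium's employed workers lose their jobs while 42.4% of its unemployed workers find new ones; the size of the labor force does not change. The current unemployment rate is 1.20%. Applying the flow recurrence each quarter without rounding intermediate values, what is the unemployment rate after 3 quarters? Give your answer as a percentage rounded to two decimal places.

Unemployment rate after three quarters ≈ 3.57%.

With a fixed labor force, u_{t+1} = u_t + s·(1−u_t) − f·u_t = u_t·(1−s−f) + s.
Here 1−s−f = 0.558 and s = 0.018.
u_1 = 0.012000 × 0.558 + 0.018 = 0.024696.
u_2 = 0.024696 × 0.558 + 0.018 = 0.031780.
u_3 = 0.031780 × 0.558 + 0.018 = 0.035733.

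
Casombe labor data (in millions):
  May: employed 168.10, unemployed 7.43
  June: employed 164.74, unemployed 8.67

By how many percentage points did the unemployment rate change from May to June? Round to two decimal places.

May: labor force = 168.10 + 7.43 = 175.53; u = 7.43/175.53 = 4.23%.
June: labor force = 164.74 + 8.67 = 173.41; u = 8.67/173.41 = 5.00%.
Change = 5.00% − 4.23% = +0.77 pp.

The unemployment rate changed by +0.77 percentage points.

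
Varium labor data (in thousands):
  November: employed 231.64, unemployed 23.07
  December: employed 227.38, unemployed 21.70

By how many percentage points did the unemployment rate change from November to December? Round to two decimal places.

November: labor force = 231.64 + 23.07 = 254.71; u = 23.07/254.71 = 9.06%.
December: labor force = 227.38 + 21.70 = 249.08; u = 21.70/249.08 = 8.71%.
Change = 8.71% − 9.06% = −0.35 pp.

The unemployment rate changed by −0.35 percentage points.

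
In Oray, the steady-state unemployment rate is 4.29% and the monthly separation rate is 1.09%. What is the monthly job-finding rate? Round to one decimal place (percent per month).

From u* = s/(s+f): f = s·(1−u)/u.
f = 1.09 × (1 − 0.0429) / 0.0429 = 1.0432 / 0.0429 ≈ 24.3% per month.

Job-finding rate ≈ 24.3% per month.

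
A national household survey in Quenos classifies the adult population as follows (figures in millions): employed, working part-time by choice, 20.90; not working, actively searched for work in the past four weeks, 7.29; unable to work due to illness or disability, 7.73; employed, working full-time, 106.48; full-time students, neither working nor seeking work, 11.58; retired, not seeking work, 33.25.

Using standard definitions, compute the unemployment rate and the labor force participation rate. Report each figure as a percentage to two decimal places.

Unemployment rate ≈ 5.41%; labor force participation rate ≈ 71.93%.

Employed = 20.90 + 106.48 = 127.38 million.
Unemployed = 7.29 million.
Labor force = 127.38 + 7.29 = 134.67 million.
Not in labor force = 7.73 + 11.58 + 33.25 = 52.56 million (those not working and not actively searching are outside the labor force).
Civilian working-age population = 134.67 + 52.56 = 187.23 million.
Unemployment rate = 7.29 / 134.67 = 5.41%.
Labor force participation rate = 134.67 / 187.23 = 71.93%.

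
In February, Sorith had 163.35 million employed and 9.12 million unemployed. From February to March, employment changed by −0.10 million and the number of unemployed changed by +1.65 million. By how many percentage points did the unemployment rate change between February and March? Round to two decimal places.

February: labor force = 163.35 + 9.12 = 172.47; u = 9.12/172.47 = 5.29%.
March: labor force = 163.25 + 10.77 = 174.02; u = 10.77/174.02 = 6.19%.
Change = 6.19% − 5.29% = +0.90 pp.

The unemployment rate changed by +0.90 percentage points.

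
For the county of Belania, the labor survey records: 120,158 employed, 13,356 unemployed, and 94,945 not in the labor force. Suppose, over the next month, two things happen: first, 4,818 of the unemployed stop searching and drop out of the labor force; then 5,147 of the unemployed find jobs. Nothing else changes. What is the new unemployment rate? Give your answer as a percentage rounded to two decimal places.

New unemployment rate ≈ 2.63%.

Initially, labor force = 120,158 + 13,356 = 133,514, so u = 13,356/133,514 = 10.00%.
After the first change, unemployed and labor force both fall by 4,818 → E = 120,158, U = 8,538, labor force = 128,696.
After the second change, unemployed falls and employed rises by 5,147; labor force unchanged → E = 125,305, U = 3,391, labor force = 128,696.
New unemployment rate = 3,391 / 128,696 = 2.63%.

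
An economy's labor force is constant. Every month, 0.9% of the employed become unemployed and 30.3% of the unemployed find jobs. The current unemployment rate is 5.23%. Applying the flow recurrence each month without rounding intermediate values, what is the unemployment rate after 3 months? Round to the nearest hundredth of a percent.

Unemployment rate after three months ≈ 3.65%.

With a fixed labor force, u_{t+1} = u_t + s·(1−u_t) − f·u_t = u_t·(1−s−f) + s.
Here 1−s−f = 0.688 and s = 0.009.
u_1 = 0.052300 × 0.688 + 0.009 = 0.044982.
u_2 = 0.044982 × 0.688 + 0.009 = 0.039948.
u_3 = 0.039948 × 0.688 + 0.009 = 0.036484.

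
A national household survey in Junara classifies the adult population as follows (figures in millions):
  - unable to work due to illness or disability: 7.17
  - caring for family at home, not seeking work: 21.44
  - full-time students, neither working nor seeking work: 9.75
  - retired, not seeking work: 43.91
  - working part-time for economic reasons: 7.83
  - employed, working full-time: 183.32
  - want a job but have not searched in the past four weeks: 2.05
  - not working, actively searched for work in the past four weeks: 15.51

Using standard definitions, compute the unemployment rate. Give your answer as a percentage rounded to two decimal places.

Unemployment rate ≈ 7.51%.

Employed = 7.83 + 183.32 = 191.15 million (anyone who worked, including part-time for economic reasons, counts as employed).
Unemployed = 15.51 million.
Labor force = 191.15 + 15.51 = 206.66 million.
Unemployment rate = 15.51 / 206.66 = 7.51%.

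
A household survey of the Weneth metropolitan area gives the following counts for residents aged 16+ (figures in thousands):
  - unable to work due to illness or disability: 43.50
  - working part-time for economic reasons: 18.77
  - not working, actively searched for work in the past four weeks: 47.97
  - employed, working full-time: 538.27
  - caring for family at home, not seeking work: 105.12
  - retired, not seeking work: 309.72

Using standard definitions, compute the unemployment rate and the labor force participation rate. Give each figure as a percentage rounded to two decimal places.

Employed = 18.77 + 538.27 = 557.04 thousand (anyone who worked, including part-time for economic reasons, counts as employed).
Unemployed = 47.97 thousand.
Labor force = 557.04 + 47.97 = 605.01 thousand.
Not in labor force = 43.50 + 105.12 + 309.72 = 458.34 thousand (those not working and not actively searching are outside the labor force).
Civilian working-age population = 605.01 + 458.34 = 1,063.35 thousand.
Unemployment rate = 47.97 / 605.01 = 7.93%.
Labor force participation rate = 605.01 / 1,063.35 = 56.90%.

Unemployment rate ≈ 7.93%; labor force participation rate ≈ 56.90%.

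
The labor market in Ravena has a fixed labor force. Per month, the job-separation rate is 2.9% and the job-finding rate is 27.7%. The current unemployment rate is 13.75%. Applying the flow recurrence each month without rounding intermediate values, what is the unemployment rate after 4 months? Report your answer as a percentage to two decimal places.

With a fixed labor force, u_{t+1} = u_t + s·(1−u_t) − f·u_t = u_t·(1−s−f) + s.
Here 1−s−f = 0.694 and s = 0.029.
u_1 = 0.137500 × 0.694 + 0.029 = 0.124425.
u_2 = 0.124425 × 0.694 + 0.029 = 0.115351.
u_3 = 0.115351 × 0.694 + 0.029 = 0.109054.
u_4 = 0.109054 × 0.694 + 0.029 = 0.104683.

Unemployment rate after four months ≈ 10.47%.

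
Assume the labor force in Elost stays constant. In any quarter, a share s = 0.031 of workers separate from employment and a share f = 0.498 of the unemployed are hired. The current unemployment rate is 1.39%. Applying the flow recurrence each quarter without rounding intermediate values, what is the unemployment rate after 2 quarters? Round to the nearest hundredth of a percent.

With a fixed labor force, u_{t+1} = u_t + s·(1−u_t) − f·u_t = u_t·(1−s−f) + s.
Here 1−s−f = 0.471 and s = 0.031.
u_1 = 0.013900 × 0.471 + 0.031 = 0.037547.
u_2 = 0.037547 × 0.471 + 0.031 = 0.048685.

Unemployment rate after two quarters ≈ 4.87%.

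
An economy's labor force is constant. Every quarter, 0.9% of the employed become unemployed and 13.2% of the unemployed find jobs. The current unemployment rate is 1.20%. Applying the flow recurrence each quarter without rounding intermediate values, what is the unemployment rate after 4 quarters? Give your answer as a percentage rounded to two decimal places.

With a fixed labor force, u_{t+1} = u_t + s·(1−u_t) − f·u_t = u_t·(1−s−f) + s.
Here 1−s−f = 0.859 and s = 0.009.
u_1 = 0.012000 × 0.859 + 0.009 = 0.019308.
u_2 = 0.019308 × 0.859 + 0.009 = 0.025586.
u_3 = 0.025586 × 0.859 + 0.009 = 0.030978.
u_4 = 0.030978 × 0.859 + 0.009 = 0.035610.

Unemployment rate after four quarters ≈ 3.56%.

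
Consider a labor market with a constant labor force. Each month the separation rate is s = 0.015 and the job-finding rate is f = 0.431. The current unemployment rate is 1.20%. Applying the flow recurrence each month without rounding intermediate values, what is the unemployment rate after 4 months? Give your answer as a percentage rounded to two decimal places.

With a fixed labor force, u_{t+1} = u_t + s·(1−u_t) − f·u_t = u_t·(1−s−f) + s.
Here 1−s−f = 0.554 and s = 0.015.
u_1 = 0.012000 × 0.554 + 0.015 = 0.021648.
u_2 = 0.021648 × 0.554 + 0.015 = 0.026993.
u_3 = 0.026993 × 0.554 + 0.015 = 0.029954.
u_4 = 0.029954 × 0.554 + 0.015 = 0.031595.

Unemployment rate after four months ≈ 3.16%.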